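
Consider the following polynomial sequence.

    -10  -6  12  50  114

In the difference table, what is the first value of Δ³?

6

Δ: 4, 18, 38, 64
Δ²: 14, 20, 26
Δ³: 6, 6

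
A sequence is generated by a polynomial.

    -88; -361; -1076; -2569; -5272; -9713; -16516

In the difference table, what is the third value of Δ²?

Δ: -273, -715, -1493, -2703, -4441, -6803
Δ²: -442, -778, -1210, -1738, -2362
Δ³: -336, -432, -528, -624
Δ⁴: -96, -96, -96

-1210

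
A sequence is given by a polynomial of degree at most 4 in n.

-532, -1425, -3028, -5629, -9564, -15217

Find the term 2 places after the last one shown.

-33453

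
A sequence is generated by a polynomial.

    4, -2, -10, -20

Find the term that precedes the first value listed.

8

D1: -6  -8  -10
D2: -2  -2
The second differences are constant at -2.
Work back: -6 + 2 = -4;  4 + 4 = 8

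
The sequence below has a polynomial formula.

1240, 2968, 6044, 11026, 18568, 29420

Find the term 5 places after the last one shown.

166300

1728, 3076, 4982, 7542, 10852
1348, 1906, 2560, 3310
558, 654, 750
96, 96
The fourth differences are constant (96).
750 + 96 = 846;  3310 + 846 = 4156;  10852 + 4156 = 15008;  29420 + 15008 = 44428
846 + 96 = 942;  4156 + 942 = 5098;  15008 + 5098 = 20106;  44428 + 20106 = 64534
942 + 96 = 1038;  5098 + 1038 = 6136;  20106 + 6136 = 26242;  64534 + 26242 = 90776
1038 + 96 = 1134;  6136 + 1134 = 7270;  26242 + 7270 = 33512;  90776 + 33512 = 124288
1134 + 96 = 1230;  7270 + 1230 = 8500;  33512 + 8500 = 42012;  124288 + 42012 = 166300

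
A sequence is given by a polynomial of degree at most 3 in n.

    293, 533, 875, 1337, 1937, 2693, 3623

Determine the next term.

D1: 240, 342, 462, 600, 756, 930
D2: 102, 120, 138, 156, 174
D3: 18, 18, 18, 18
Third differences constant at 18.
174 + 18 = 192;  930 + 192 = 1122;  3623 + 1122 = 4745

4745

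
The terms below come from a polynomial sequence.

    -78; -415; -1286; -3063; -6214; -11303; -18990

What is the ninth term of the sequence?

-45278

-337, -871, -1777, -3151, -5089, -7687
-534, -906, -1374, -1938, -2598
-372, -468, -564, -660
-96, -96, -96
The fourth differences are constant (-96).
-660 − 96 = -756;  -2598 − 756 = -3354;  -7687 − 3354 = -11041;  -18990 − 11041 = -30031
-756 − 96 = -852;  -3354 − 852 = -4206;  -11041 − 4206 = -15247;  -30031 − 15247 = -45278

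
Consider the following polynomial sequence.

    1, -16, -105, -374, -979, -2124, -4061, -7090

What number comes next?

First differences: -17, -89, -269, -605, -1145, -1937, -3029
Second differences: -72, -180, -336, -540, -792, -1092
Third differences: -108, -156, -204, -252, -300
Fourth differences: -48, -48, -48, -48
Constant fourth difference = -48, so extend:
-300 − 48 = -348;  -1092 − 348 = -1440;  -3029 − 1440 = -4469;  -7090 − 4469 = -11559

-11559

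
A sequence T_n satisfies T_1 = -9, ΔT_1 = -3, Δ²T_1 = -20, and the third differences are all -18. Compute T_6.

-404

Build the table forward from the leading diagonal:
D3: -18  -18  -18  -18  -18  -18
D2: -20  -38  -56  -74  -92  -110
D1: -3  -23  -61  -117  -191  -283
T: -9  -12  -35  -96  -213  -404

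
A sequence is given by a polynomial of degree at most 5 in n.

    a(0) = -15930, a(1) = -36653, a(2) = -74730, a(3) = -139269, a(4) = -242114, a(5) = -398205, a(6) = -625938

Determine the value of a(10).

-2762330

First differences: -20723 , -38077 , -64539 , -102845 , -156091 , -227733
Second differences: -17354 , -26462 , -38306 , -53246 , -71642
Third differences: -9108 , -11844 , -14940 , -18396
Fourth differences: -2736 , -3096 , -3456
Fifth differences: -360 , -360
Constant fifth difference = -360, so extend:
-3456 − 360 = -3816;  -18396 − 3816 = -22212;  -71642 − 22212 = -93854;  -227733 − 93854 = -321587;  -625938 − 321587 = -947525
-3816 − 360 = -4176;  -22212 − 4176 = -26388;  -93854 − 26388 = -120242;  -321587 − 120242 = -441829;  -947525 − 441829 = -1389354
-4176 − 360 = -4536;  -26388 − 4536 = -30924;  -120242 − 30924 = -151166;  -441829 − 151166 = -592995;  -1389354 − 592995 = -1982349
-4536 − 360 = -4896;  -30924 − 4896 = -35820;  -151166 − 35820 = -186986;  -592995 − 186986 = -779981;  -1982349 − 779981 = -2762330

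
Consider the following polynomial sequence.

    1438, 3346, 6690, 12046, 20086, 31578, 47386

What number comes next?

68470

First differences: 1908 , 3344 , 5356 , 8040 , 11492 , 15808
Second differences: 1436 , 2012 , 2684 , 3452 , 4316
Third differences: 576 , 672 , 768 , 864
Fourth differences: 96 , 96 , 96
Constant fourth difference = 96, so extend:
864 + 96 = 960;  4316 + 960 = 5276;  15808 + 5276 = 21084;  47386 + 21084 = 68470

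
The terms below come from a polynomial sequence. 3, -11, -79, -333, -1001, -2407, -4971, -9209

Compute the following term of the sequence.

D1: -14  -68  -254  -668  -1406  -2564  -4238
D2: -54  -186  -414  -738  -1158  -1674
D3: -132  -228  -324  -420  -516
D4: -96  -96  -96  -96
Fourth differences constant at -96.
-516 − 96 = -612;  -1674 − 612 = -2286;  -4238 − 2286 = -6524;  -9209 − 6524 = -15733

-15733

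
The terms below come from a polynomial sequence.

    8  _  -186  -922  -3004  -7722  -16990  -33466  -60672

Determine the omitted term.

-10

Using the last 7 terms:
Δ: -736, -2082, -4718, -9268, -16476, -27206
Δ²: -1346, -2636, -4550, -7208, -10730
Δ³: -1290, -1914, -2658, -3522
Δ⁴: -624, -744, -864
Δ⁵: -120, -120
Constant fifth difference = -120.
Extend backward: -624 + 120 = -504;  -1290 + 504 = -786;  -1346 + 786 = -560;  -736 + 560 = -176;  -186 + 176 = -10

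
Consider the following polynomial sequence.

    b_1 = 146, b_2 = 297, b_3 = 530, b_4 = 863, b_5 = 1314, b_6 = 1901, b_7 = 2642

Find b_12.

D1: 151  233  333  451  587  741
D2: 82  100  118  136  154
D3: 18  18  18  18
Constant third difference = 18, so extend:
154 + 18 = 172;  741 + 172 = 913;  2642 + 913 = 3555
172 + 18 = 190;  913 + 190 = 1103;  3555 + 1103 = 4658
190 + 18 = 208;  1103 + 208 = 1311;  4658 + 1311 = 5969
208 + 18 = 226;  1311 + 226 = 1537;  5969 + 1537 = 7506
226 + 18 = 244;  1537 + 244 = 1781;  7506 + 1781 = 9287

9287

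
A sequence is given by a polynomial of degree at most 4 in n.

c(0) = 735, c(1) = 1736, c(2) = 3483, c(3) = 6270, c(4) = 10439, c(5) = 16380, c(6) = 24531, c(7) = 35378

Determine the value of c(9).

First differences: 1001, 1747, 2787, 4169, 5941, 8151, 10847
Second differences: 746, 1040, 1382, 1772, 2210, 2696
Third differences: 294, 342, 390, 438, 486
Fourth differences: 48, 48, 48, 48
The fourth differences are constant (48).
486 + 48 = 534;  2696 + 534 = 3230;  10847 + 3230 = 14077;  35378 + 14077 = 49455
534 + 48 = 582;  3230 + 582 = 3812;  14077 + 3812 = 17889;  49455 + 17889 = 67344

67344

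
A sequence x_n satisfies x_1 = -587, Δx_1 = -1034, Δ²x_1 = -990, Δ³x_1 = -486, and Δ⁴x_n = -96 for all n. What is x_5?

Build the table forward from the leading diagonal:
Δ⁴: -96  -96  -96  -96  -96
Δ³: -486  -582  -678  -774  -870
Δ²: -990  -1476  -2058  -2736  -3510
Δ: -1034  -2024  -3500  -5558  -8294
x: -587  -1621  -3645  -7145  -12703

-12703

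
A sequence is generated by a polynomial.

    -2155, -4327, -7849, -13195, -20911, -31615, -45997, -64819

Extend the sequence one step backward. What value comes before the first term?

-931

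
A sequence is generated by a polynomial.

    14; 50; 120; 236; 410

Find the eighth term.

36  70  116  174
34  46  58
12  12
The third differences are constant (12).
58 + 12 = 70;  174 + 70 = 244;  410 + 244 = 654
70 + 12 = 82;  244 + 82 = 326;  654 + 326 = 980
82 + 12 = 94;  326 + 94 = 420;  980 + 420 = 1400

1400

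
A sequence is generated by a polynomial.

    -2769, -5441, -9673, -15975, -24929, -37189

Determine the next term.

-53481

First differences: -2672, -4232, -6302, -8954, -12260
Second differences: -1560, -2070, -2652, -3306
Third differences: -510, -582, -654
Fourth differences: -72, -72
Fourth differences constant at -72.
-654 − 72 = -726;  -3306 − 726 = -4032;  -12260 − 4032 = -16292;  -37189 − 16292 = -53481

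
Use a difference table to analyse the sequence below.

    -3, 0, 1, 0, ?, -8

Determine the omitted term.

-3

Using the first 4 terms:
First differences: 3  1  -1
Second differences: -2  -2
Constant second difference = -2.
Extend forward: -1 − 2 = -3;  0 − 3 = -3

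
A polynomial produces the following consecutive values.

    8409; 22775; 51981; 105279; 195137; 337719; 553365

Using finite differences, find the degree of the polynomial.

5

D1: 14366, 29206, 53298, 89858, 142582, 215646
D2: 14840, 24092, 36560, 52724, 73064
D3: 9252, 12468, 16164, 20340
D4: 3216, 3696, 4176
D5: 480, 480
The fifth differences are constant, so the polynomial has degree 5.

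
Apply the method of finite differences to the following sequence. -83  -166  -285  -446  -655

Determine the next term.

First differences: -83 , -119 , -161 , -209
Second differences: -36 , -42 , -48
Third differences: -6 , -6
The third differences are constant (-6).
-48 − 6 = -54;  -209 − 54 = -263;  -655 − 263 = -918

-918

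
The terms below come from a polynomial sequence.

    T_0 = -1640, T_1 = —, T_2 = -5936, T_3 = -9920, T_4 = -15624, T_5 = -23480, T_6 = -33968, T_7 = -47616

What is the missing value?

Using the last 6 terms:
Δ: -3984  -5704  -7856  -10488  -13648
Δ²: -1720  -2152  -2632  -3160
Δ³: -432  -480  -528
Δ⁴: -48  -48
Constant fourth difference = -48.
Extend backward: -432 + 48 = -384;  -1720 + 384 = -1336;  -3984 + 1336 = -2648;  -5936 + 2648 = -3288

-3288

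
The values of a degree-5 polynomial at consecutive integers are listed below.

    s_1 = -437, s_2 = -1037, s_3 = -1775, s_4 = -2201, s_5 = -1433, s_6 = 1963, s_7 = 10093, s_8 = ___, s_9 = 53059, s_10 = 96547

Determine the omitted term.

Using the first 7 terms:
D1: -600  -738  -426  768  3396  8130
D2: -138  312  1194  2628  4734
D3: 450  882  1434  2106
D4: 432  552  672
D5: 120  120
Constant fifth difference = 120.
Extend forward: 672 + 120 = 792;  2106 + 792 = 2898;  4734 + 2898 = 7632;  8130 + 7632 = 15762;  10093 + 15762 = 25855

25855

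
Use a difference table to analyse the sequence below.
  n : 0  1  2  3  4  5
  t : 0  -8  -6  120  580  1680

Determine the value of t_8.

13320

Δ: -8 , 2 , 126 , 460 , 1100
Δ²: 10 , 124 , 334 , 640
Δ³: 114 , 210 , 306
Δ⁴: 96 , 96
The fourth differences are constant (96).
306 + 96 = 402;  640 + 402 = 1042;  1100 + 1042 = 2142;  1680 + 2142 = 3822
402 + 96 = 498;  1042 + 498 = 1540;  2142 + 1540 = 3682;  3822 + 3682 = 7504
498 + 96 = 594;  1540 + 594 = 2134;  3682 + 2134 = 5816;  7504 + 5816 = 13320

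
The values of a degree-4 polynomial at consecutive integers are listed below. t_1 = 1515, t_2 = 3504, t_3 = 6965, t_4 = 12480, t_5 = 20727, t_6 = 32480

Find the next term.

First differences: 1989, 3461, 5515, 8247, 11753
Second differences: 1472, 2054, 2732, 3506
Third differences: 582, 678, 774
Fourth differences: 96, 96
Fourth differences constant at 96.
774 + 96 = 870;  3506 + 870 = 4376;  11753 + 4376 = 16129;  32480 + 16129 = 48609

48609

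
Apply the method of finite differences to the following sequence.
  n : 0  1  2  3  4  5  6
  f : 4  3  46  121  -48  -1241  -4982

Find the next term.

-1, 43, 75, -169, -1193, -3741
44, 32, -244, -1024, -2548
-12, -276, -780, -1524
-264, -504, -744
-240, -240
The fifth differences are constant (-240).
-744 − 240 = -984;  -1524 − 984 = -2508;  -2548 − 2508 = -5056;  -3741 − 5056 = -8797;  -4982 − 8797 = -13779

-13779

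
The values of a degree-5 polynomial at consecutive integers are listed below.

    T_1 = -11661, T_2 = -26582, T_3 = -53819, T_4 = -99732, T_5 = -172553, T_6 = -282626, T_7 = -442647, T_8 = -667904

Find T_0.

-4328

D1: -14921  -27237  -45913  -72821  -110073  -160021  -225257
D2: -12316  -18676  -26908  -37252  -49948  -65236
D3: -6360  -8232  -10344  -12696  -15288
D4: -1872  -2112  -2352  -2592
D5: -240  -240  -240
The fifth differences are constant at -240.
Work back: -1872 + 240 = -1632;  -6360 + 1632 = -4728;  -12316 + 4728 = -7588;  -14921 + 7588 = -7333;  -11661 + 7333 = -4328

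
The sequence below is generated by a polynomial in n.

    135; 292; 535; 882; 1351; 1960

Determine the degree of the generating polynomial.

First differences: 157, 243, 347, 469, 609
Second differences: 86, 104, 122, 140
Third differences: 18, 18, 18
The third differences are constant, so the polynomial has degree 3.

3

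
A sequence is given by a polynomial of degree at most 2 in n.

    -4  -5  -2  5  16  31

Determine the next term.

First differences: -1  3  7  11  15
Second differences: 4  4  4  4
The second differences are constant (4).
15 + 4 = 19;  31 + 19 = 50

50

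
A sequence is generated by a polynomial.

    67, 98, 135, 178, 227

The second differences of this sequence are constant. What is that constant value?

6

Δ: 31, 37, 43, 49
Δ²: 6, 6, 6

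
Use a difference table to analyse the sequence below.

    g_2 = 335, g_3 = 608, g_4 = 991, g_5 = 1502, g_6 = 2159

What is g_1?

154

273, 383, 511, 657
110, 128, 146
18, 18
The third differences are constant at 18.
Work back: 110 − 18 = 92;  273 − 92 = 181;  335 − 181 = 154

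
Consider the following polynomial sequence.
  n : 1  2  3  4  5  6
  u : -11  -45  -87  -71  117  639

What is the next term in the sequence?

D1: -34  -42  16  188  522
D2: -8  58  172  334
D3: 66  114  162
D4: 48  48
Fourth differences constant at 48.
162 + 48 = 210;  334 + 210 = 544;  522 + 544 = 1066;  639 + 1066 = 1705

1705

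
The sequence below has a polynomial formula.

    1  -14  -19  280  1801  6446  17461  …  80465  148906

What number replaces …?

39796

Using the first 7 terms:
D1: -15  -5  299  1521  4645  11015
D2: 10  304  1222  3124  6370
D3: 294  918  1902  3246
D4: 624  984  1344
D5: 360  360
Constant fifth difference = 360.
Extend forward: 1344 + 360 = 1704;  3246 + 1704 = 4950;  6370 + 4950 = 11320;  11015 + 11320 = 22335;  17461 + 22335 = 39796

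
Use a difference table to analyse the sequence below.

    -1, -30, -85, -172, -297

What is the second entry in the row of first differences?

First differences: -29, -55, -87, -125
Second differences: -26, -32, -38
Third differences: -6, -6

-55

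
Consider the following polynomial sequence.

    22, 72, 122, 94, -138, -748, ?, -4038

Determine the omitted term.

Using the first 6 terms:
D1: 50, 50, -28, -232, -610
D2: 0, -78, -204, -378
D3: -78, -126, -174
D4: -48, -48
Constant fourth difference = -48.
Extend forward: -174 − 48 = -222;  -378 − 222 = -600;  -610 − 600 = -1210;  -748 − 1210 = -1958

-1958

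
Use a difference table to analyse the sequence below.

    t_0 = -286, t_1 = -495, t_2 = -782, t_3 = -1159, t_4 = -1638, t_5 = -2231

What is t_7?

-3807

First differences: -209, -287, -377, -479, -593
Second differences: -78, -90, -102, -114
Third differences: -12, -12, -12
Third differences constant at -12.
-114 − 12 = -126;  -593 − 126 = -719;  -2231 − 719 = -2950
-126 − 12 = -138;  -719 − 138 = -857;  -2950 − 857 = -3807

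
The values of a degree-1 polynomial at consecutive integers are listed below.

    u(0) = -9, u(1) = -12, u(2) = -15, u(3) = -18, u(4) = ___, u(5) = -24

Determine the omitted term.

-21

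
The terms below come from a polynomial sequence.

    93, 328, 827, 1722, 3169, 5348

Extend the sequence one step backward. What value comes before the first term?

14

D1: 235, 499, 895, 1447, 2179
D2: 264, 396, 552, 732
D3: 132, 156, 180
D4: 24, 24
The fourth differences are constant at 24.
Work back: 132 − 24 = 108;  264 − 108 = 156;  235 − 156 = 79;  93 − 79 = 14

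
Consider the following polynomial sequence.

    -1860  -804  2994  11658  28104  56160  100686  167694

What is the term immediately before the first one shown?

-1626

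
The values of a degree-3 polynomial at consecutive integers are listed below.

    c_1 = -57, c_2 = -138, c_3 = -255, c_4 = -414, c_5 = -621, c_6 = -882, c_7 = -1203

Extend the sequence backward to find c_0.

-6

-81, -117, -159, -207, -261, -321
-36, -42, -48, -54, -60
-6, -6, -6, -6
The third differences are constant at -6.
Work back: -36 + 6 = -30;  -81 + 30 = -51;  -57 + 51 = -6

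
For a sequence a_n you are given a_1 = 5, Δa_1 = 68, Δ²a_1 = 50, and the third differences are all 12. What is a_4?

371

Build the table forward from the leading diagonal:
Δ³: 12  12  12  12
Δ²: 50  62  74  86
Δ: 68  118  180  254
a: 5  73  191  371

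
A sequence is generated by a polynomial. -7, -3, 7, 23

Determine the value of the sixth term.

73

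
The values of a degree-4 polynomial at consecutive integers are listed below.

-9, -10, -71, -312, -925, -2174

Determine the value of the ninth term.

-13457

First differences: -1, -61, -241, -613, -1249
Second differences: -60, -180, -372, -636
Third differences: -120, -192, -264
Fourth differences: -72, -72
Constant fourth difference = -72, so extend:
-264 − 72 = -336;  -636 − 336 = -972;  -1249 − 972 = -2221;  -2174 − 2221 = -4395
-336 − 72 = -408;  -972 − 408 = -1380;  -2221 − 1380 = -3601;  -4395 − 3601 = -7996
-408 − 72 = -480;  -1380 − 480 = -1860;  -3601 − 1860 = -5461;  -7996 − 5461 = -13457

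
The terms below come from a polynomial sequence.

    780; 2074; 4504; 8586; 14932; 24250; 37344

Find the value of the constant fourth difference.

96

D1: 1294, 2430, 4082, 6346, 9318, 13094
D2: 1136, 1652, 2264, 2972, 3776
D3: 516, 612, 708, 804
D4: 96, 96, 96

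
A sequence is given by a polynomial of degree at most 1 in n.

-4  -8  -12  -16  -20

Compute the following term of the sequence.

-24

-4, -4, -4, -4
The first differences are constant (-4).
-20 − 4 = -24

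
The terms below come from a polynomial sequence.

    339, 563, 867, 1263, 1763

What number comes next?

D1: 224, 304, 396, 500
D2: 80, 92, 104
D3: 12, 12
Third differences constant at 12.
104 + 12 = 116;  500 + 116 = 616;  1763 + 616 = 2379

2379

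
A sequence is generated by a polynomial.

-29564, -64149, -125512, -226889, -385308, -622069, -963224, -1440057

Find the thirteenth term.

-7381052

First differences: -34585 , -61363 , -101377 , -158419 , -236761 , -341155 , -476833
Second differences: -26778 , -40014 , -57042 , -78342 , -104394 , -135678
Third differences: -13236 , -17028 , -21300 , -26052 , -31284
Fourth differences: -3792 , -4272 , -4752 , -5232
Fifth differences: -480 , -480 , -480
Fifth differences constant at -480.
-5232 − 480 = -5712;  -31284 − 5712 = -36996;  -135678 − 36996 = -172674;  -476833 − 172674 = -649507;  -1440057 − 649507 = -2089564
-5712 − 480 = -6192;  -36996 − 6192 = -43188;  -172674 − 43188 = -215862;  -649507 − 215862 = -865369;  -2089564 − 865369 = -2954933
-6192 − 480 = -6672;  -43188 − 6672 = -49860;  -215862 − 49860 = -265722;  -865369 − 265722 = -1131091;  -2954933 − 1131091 = -4086024
-6672 − 480 = -7152;  -49860 − 7152 = -57012;  -265722 − 57012 = -322734;  -1131091 − 322734 = -1453825;  -4086024 − 1453825 = -5539849
-7152 − 480 = -7632;  -57012 − 7632 = -64644;  -322734 − 64644 = -387378;  -1453825 − 387378 = -1841203;  -5539849 − 1841203 = -7381052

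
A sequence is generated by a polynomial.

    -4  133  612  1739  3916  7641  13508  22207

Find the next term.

34524

D1: 137, 479, 1127, 2177, 3725, 5867, 8699
D2: 342, 648, 1050, 1548, 2142, 2832
D3: 306, 402, 498, 594, 690
D4: 96, 96, 96, 96
Constant fourth difference = 96, so extend:
690 + 96 = 786;  2832 + 786 = 3618;  8699 + 3618 = 12317;  22207 + 12317 = 34524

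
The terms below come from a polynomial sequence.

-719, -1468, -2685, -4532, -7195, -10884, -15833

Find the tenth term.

-40940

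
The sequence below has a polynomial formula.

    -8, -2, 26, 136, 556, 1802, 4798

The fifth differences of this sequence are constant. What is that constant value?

120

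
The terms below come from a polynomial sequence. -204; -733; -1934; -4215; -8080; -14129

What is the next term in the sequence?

Δ: -529, -1201, -2281, -3865, -6049
Δ²: -672, -1080, -1584, -2184
Δ³: -408, -504, -600
Δ⁴: -96, -96
Constant fourth difference = -96, so extend:
-600 − 96 = -696;  -2184 − 696 = -2880;  -6049 − 2880 = -8929;  -14129 − 8929 = -23058

-23058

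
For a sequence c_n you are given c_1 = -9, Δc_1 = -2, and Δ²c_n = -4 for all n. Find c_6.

Build the table forward from the leading diagonal:
Δ²: -4  -4  -4  -4  -4  -4
Δ: -2  -6  -10  -14  -18  -22
c: -9  -11  -17  -27  -41  -59

-59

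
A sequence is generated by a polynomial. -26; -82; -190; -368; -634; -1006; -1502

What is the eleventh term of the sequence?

-5086

Δ: -56, -108, -178, -266, -372, -496
Δ²: -52, -70, -88, -106, -124
Δ³: -18, -18, -18, -18
Constant third difference = -18, so extend:
-124 − 18 = -142;  -496 − 142 = -638;  -1502 − 638 = -2140
-142 − 18 = -160;  -638 − 160 = -798;  -2140 − 798 = -2938
-160 − 18 = -178;  -798 − 178 = -976;  -2938 − 976 = -3914
-178 − 18 = -196;  -976 − 196 = -1172;  -3914 − 1172 = -5086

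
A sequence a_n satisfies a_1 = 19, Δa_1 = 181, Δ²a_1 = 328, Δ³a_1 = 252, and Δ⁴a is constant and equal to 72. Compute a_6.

Build the table forward from the leading diagonal:
Fourth differences: 72, 72, 72, 72, 72, 72
Third differences: 252, 324, 396, 468, 540, 612
Second differences: 328, 580, 904, 1300, 1768, 2308
First differences: 181, 509, 1089, 1993, 3293, 5061
a: 19, 200, 709, 1798, 3791, 7084

7084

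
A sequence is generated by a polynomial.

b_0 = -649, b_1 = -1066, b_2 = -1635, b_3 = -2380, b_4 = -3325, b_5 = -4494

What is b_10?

-14539

D1: -417, -569, -745, -945, -1169
D2: -152, -176, -200, -224
D3: -24, -24, -24
The third differences are constant (-24).
-224 − 24 = -248;  -1169 − 248 = -1417;  -4494 − 1417 = -5911
-248 − 24 = -272;  -1417 − 272 = -1689;  -5911 − 1689 = -7600
-272 − 24 = -296;  -1689 − 296 = -1985;  -7600 − 1985 = -9585
-296 − 24 = -320;  -1985 − 320 = -2305;  -9585 − 2305 = -11890
-320 − 24 = -344;  -2305 − 344 = -2649;  -11890 − 2649 = -14539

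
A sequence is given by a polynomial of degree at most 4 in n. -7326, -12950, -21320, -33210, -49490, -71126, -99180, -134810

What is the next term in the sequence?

D1: -5624, -8370, -11890, -16280, -21636, -28054, -35630
D2: -2746, -3520, -4390, -5356, -6418, -7576
D3: -774, -870, -966, -1062, -1158
D4: -96, -96, -96, -96
Fourth differences constant at -96.
-1158 − 96 = -1254;  -7576 − 1254 = -8830;  -35630 − 8830 = -44460;  -134810 − 44460 = -179270

-179270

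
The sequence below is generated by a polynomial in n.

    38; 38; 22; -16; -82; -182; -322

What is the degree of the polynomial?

3

D1: 0, -16, -38, -66, -100, -140
D2: -16, -22, -28, -34, -40
D3: -6, -6, -6, -6
The third differences are constant, so the polynomial has degree 3.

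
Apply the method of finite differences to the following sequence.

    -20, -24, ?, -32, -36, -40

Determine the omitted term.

-28

Using the last 3 terms:
-4  -4
Constant first difference = -4.
Extend backward: -32 + 4 = -28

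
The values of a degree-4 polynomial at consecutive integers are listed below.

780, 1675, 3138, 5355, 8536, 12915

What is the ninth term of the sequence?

First differences: 895, 1463, 2217, 3181, 4379
Second differences: 568, 754, 964, 1198
Third differences: 186, 210, 234
Fourth differences: 24, 24
Constant fourth difference = 24, so extend:
234 + 24 = 258;  1198 + 258 = 1456;  4379 + 1456 = 5835;  12915 + 5835 = 18750
258 + 24 = 282;  1456 + 282 = 1738;  5835 + 1738 = 7573;  18750 + 7573 = 26323
282 + 24 = 306;  1738 + 306 = 2044;  7573 + 2044 = 9617;  26323 + 9617 = 35940

35940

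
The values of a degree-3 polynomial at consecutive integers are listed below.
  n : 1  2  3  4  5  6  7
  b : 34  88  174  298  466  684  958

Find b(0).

54  86  124  168  218  274
32  38  44  50  56
6  6  6  6
The third differences are constant at 6.
Work back: 32 − 6 = 26;  54 − 26 = 28;  34 − 28 = 6

6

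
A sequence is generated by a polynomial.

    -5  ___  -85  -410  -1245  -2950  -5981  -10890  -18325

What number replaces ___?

Using the last 7 terms:
Δ: -325, -835, -1705, -3031, -4909, -7435
Δ²: -510, -870, -1326, -1878, -2526
Δ³: -360, -456, -552, -648
Δ⁴: -96, -96, -96
Constant fourth difference = -96.
Extend backward: -360 + 96 = -264;  -510 + 264 = -246;  -325 + 246 = -79;  -85 + 79 = -6

-6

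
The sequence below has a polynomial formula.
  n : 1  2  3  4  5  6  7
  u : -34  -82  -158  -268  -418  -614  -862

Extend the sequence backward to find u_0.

-8

First differences: -48  -76  -110  -150  -196  -248
Second differences: -28  -34  -40  -46  -52
Third differences: -6  -6  -6  -6
The third differences are constant at -6.
Work back: -28 + 6 = -22;  -48 + 22 = -26;  -34 + 26 = -8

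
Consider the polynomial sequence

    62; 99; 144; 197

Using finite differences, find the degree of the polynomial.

First differences: 37, 45, 53
Second differences: 8, 8
The second differences are constant, so the polynomial has degree 2.

2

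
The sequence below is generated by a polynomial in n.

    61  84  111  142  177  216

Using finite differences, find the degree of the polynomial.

2

First differences: 23, 27, 31, 35, 39
Second differences: 4, 4, 4, 4
The second differences are constant, so the polynomial has degree 2.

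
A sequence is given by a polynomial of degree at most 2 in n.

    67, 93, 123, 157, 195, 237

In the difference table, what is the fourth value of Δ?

Δ: 26, 30, 34, 38, 42
Δ²: 4, 4, 4, 4

38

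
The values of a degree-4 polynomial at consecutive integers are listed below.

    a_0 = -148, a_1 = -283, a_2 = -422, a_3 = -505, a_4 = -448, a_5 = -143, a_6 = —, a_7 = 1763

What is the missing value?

542

Using the first 6 terms:
First differences: -135, -139, -83, 57, 305
Second differences: -4, 56, 140, 248
Third differences: 60, 84, 108
Fourth differences: 24, 24
Constant fourth difference = 24.
Extend forward: 108 + 24 = 132;  248 + 132 = 380;  305 + 380 = 685;  -143 + 685 = 542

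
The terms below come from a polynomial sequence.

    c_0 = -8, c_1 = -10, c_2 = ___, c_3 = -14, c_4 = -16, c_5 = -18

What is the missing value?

Using the last 3 terms:
Δ: -2  -2
Constant first difference = -2.
Extend backward: -14 + 2 = -12

-12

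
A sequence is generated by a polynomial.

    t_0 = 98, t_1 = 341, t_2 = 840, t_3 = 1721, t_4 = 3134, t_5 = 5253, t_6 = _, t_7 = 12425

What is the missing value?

8276

Using the first 6 terms:
Δ: 243, 499, 881, 1413, 2119
Δ²: 256, 382, 532, 706
Δ³: 126, 150, 174
Δ⁴: 24, 24
Constant fourth difference = 24.
Extend forward: 174 + 24 = 198;  706 + 198 = 904;  2119 + 904 = 3023;  5253 + 3023 = 8276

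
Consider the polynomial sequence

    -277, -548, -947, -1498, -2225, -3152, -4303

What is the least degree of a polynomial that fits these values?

3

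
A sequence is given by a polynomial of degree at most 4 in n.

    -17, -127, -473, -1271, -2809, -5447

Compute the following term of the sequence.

-9617

-110  -346  -798  -1538  -2638
-236  -452  -740  -1100
-216  -288  -360
-72  -72
Constant fourth difference = -72, so extend:
-360 − 72 = -432;  -1100 − 432 = -1532;  -2638 − 1532 = -4170;  -5447 − 4170 = -9617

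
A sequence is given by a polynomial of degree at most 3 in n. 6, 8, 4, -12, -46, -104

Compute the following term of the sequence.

First differences: 2 , -4 , -16 , -34 , -58
Second differences: -6 , -12 , -18 , -24
Third differences: -6 , -6 , -6
Third differences constant at -6.
-24 − 6 = -30;  -58 − 30 = -88;  -104 − 88 = -192

-192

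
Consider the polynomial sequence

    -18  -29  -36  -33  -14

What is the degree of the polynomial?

3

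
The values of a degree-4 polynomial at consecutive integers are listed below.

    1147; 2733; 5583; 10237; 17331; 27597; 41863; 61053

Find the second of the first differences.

Δ: 1586, 2850, 4654, 7094, 10266, 14266, 19190
Δ²: 1264, 1804, 2440, 3172, 4000, 4924
Δ³: 540, 636, 732, 828, 924
Δ⁴: 96, 96, 96, 96

2850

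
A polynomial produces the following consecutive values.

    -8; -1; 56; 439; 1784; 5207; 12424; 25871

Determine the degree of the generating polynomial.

First differences: 7, 57, 383, 1345, 3423, 7217, 13447
Second differences: 50, 326, 962, 2078, 3794, 6230
Third differences: 276, 636, 1116, 1716, 2436
Fourth differences: 360, 480, 600, 720
Fifth differences: 120, 120, 120
The fifth differences are constant, so the polynomial has degree 5.

5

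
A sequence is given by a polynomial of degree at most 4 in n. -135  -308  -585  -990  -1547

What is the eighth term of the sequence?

D1: -173, -277, -405, -557
D2: -104, -128, -152
D3: -24, -24
Third differences constant at -24.
-152 − 24 = -176;  -557 − 176 = -733;  -1547 − 733 = -2280
-176 − 24 = -200;  -733 − 200 = -933;  -2280 − 933 = -3213
-200 − 24 = -224;  -933 − 224 = -1157;  -3213 − 1157 = -4370

-4370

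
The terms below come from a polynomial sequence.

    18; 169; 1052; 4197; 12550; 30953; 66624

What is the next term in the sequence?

First differences: 151 , 883 , 3145 , 8353 , 18403 , 35671
Second differences: 732 , 2262 , 5208 , 10050 , 17268
Third differences: 1530 , 2946 , 4842 , 7218
Fourth differences: 1416 , 1896 , 2376
Fifth differences: 480 , 480
Constant fifth difference = 480, so extend:
2376 + 480 = 2856;  7218 + 2856 = 10074;  17268 + 10074 = 27342;  35671 + 27342 = 63013;  66624 + 63013 = 129637

129637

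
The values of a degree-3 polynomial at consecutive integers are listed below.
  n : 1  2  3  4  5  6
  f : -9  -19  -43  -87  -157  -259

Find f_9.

-10 , -24 , -44 , -70 , -102
-14 , -20 , -26 , -32
-6 , -6 , -6
Third differences constant at -6.
-32 − 6 = -38;  -102 − 38 = -140;  -259 − 140 = -399
-38 − 6 = -44;  -140 − 44 = -184;  -399 − 184 = -583
-44 − 6 = -50;  -184 − 50 = -234;  -583 − 234 = -817

-817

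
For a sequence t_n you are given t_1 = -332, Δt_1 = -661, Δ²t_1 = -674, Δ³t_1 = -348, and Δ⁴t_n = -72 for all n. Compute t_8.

-33813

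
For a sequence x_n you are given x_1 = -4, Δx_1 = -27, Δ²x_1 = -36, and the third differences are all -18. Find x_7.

-1066

Build the table forward from the leading diagonal:
D3: -18, -18, -18, -18, -18, -18, -18
D2: -36, -54, -72, -90, -108, -126, -144
D1: -27, -63, -117, -189, -279, -387, -513
x: -4, -31, -94, -211, -400, -679, -1066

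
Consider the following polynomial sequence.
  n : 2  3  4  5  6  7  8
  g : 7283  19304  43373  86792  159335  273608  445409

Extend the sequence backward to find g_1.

2120

Δ: 12021, 24069, 43419, 72543, 114273, 171801
Δ²: 12048, 19350, 29124, 41730, 57528
Δ³: 7302, 9774, 12606, 15798
Δ⁴: 2472, 2832, 3192
Δ⁵: 360, 360
The fifth differences are constant at 360.
Work back: 2472 − 360 = 2112;  7302 − 2112 = 5190;  12048 − 5190 = 6858;  12021 − 6858 = 5163;  7283 − 5163 = 2120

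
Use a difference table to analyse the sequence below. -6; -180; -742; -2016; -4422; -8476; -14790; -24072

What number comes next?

-37126

Δ: -174  -562  -1274  -2406  -4054  -6314  -9282
Δ²: -388  -712  -1132  -1648  -2260  -2968
Δ³: -324  -420  -516  -612  -708
Δ⁴: -96  -96  -96  -96
Constant fourth difference = -96, so extend:
-708 − 96 = -804;  -2968 − 804 = -3772;  -9282 − 3772 = -13054;  -24072 − 13054 = -37126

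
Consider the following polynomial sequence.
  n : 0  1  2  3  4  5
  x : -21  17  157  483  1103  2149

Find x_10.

D1: 38  140  326  620  1046
D2: 102  186  294  426
D3: 84  108  132
D4: 24  24
Fourth differences constant at 24.
132 + 24 = 156;  426 + 156 = 582;  1046 + 582 = 1628;  2149 + 1628 = 3777
156 + 24 = 180;  582 + 180 = 762;  1628 + 762 = 2390;  3777 + 2390 = 6167
180 + 24 = 204;  762 + 204 = 966;  2390 + 966 = 3356;  6167 + 3356 = 9523
204 + 24 = 228;  966 + 228 = 1194;  3356 + 1194 = 4550;  9523 + 4550 = 14073
228 + 24 = 252;  1194 + 252 = 1446;  4550 + 1446 = 5996;  14073 + 5996 = 20069

20069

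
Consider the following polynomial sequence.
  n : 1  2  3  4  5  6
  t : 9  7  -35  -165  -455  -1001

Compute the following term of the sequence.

Δ: -2, -42, -130, -290, -546
Δ²: -40, -88, -160, -256
Δ³: -48, -72, -96
Δ⁴: -24, -24
Constant fourth difference = -24, so extend:
-96 − 24 = -120;  -256 − 120 = -376;  -546 − 376 = -922;  -1001 − 922 = -1923

-1923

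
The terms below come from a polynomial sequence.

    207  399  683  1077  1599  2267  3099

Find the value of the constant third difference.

18

Δ: 192, 284, 394, 522, 668, 832
Δ²: 92, 110, 128, 146, 164
Δ³: 18, 18, 18, 18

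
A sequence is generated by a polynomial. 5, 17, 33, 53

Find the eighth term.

173

12 , 16 , 20
4 , 4
The second differences are constant (4).
20 + 4 = 24;  53 + 24 = 77
24 + 4 = 28;  77 + 28 = 105
28 + 4 = 32;  105 + 32 = 137
32 + 4 = 36;  137 + 36 = 173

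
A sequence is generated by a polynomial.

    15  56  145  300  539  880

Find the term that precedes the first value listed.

4

Δ: 41, 89, 155, 239, 341
Δ²: 48, 66, 84, 102
Δ³: 18, 18, 18
The third differences are constant at 18.
Work back: 48 − 18 = 30;  41 − 30 = 11;  15 − 11 = 4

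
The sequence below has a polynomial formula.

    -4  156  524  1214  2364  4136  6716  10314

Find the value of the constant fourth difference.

24

Δ: 160, 368, 690, 1150, 1772, 2580, 3598
Δ²: 208, 322, 460, 622, 808, 1018
Δ³: 114, 138, 162, 186, 210
Δ⁴: 24, 24, 24, 24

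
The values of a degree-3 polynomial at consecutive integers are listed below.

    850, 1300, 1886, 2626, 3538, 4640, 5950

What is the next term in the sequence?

7486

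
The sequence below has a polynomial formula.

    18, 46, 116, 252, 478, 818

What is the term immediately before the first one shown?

28, 70, 136, 226, 340
42, 66, 90, 114
24, 24, 24
The third differences are constant at 24.
Work back: 42 − 24 = 18;  28 − 18 = 10;  18 − 10 = 8

8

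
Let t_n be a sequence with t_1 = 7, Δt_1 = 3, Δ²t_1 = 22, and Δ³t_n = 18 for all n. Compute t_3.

35

Build the table forward from the leading diagonal:
Third differences: 18  18  18
Second differences: 22  40  58
First differences: 3  25  65
t: 7  10  35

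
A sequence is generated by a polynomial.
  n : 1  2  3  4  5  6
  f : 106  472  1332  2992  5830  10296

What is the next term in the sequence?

16912

366  860  1660  2838  4466
494  800  1178  1628
306  378  450
72  72
The fourth differences are constant (72).
450 + 72 = 522;  1628 + 522 = 2150;  4466 + 2150 = 6616;  10296 + 6616 = 16912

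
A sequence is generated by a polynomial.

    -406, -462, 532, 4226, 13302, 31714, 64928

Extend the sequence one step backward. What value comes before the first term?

-158

First differences: -56  994  3694  9076  18412  33214
Second differences: 1050  2700  5382  9336  14802
Third differences: 1650  2682  3954  5466
Fourth differences: 1032  1272  1512
Fifth differences: 240  240
The fifth differences are constant at 240.
Work back: 1032 − 240 = 792;  1650 − 792 = 858;  1050 − 858 = 192;  -56 − 192 = -248;  -406 + 248 = -158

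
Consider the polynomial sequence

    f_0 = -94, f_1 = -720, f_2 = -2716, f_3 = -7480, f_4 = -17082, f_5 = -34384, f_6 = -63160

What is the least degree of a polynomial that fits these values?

5

-626, -1996, -4764, -9602, -17302, -28776
-1370, -2768, -4838, -7700, -11474
-1398, -2070, -2862, -3774
-672, -792, -912
-120, -120
The fifth differences are constant, so the polynomial has degree 5.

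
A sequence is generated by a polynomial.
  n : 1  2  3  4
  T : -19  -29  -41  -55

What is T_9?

-155

D1: -10  -12  -14
D2: -2  -2
The second differences are constant (-2).
-14 − 2 = -16;  -55 − 16 = -71
-16 − 2 = -18;  -71 − 18 = -89
-18 − 2 = -20;  -89 − 20 = -109
-20 − 2 = -22;  -109 − 22 = -131
-22 − 2 = -24;  -131 − 24 = -155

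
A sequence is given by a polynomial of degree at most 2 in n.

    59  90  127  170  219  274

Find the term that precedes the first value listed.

D1: 31, 37, 43, 49, 55
D2: 6, 6, 6, 6
The second differences are constant at 6.
Work back: 31 − 6 = 25;  59 − 25 = 34

34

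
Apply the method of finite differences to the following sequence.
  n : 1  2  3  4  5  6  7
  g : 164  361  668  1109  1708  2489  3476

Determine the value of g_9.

6164

First differences: 197 , 307 , 441 , 599 , 781 , 987
Second differences: 110 , 134 , 158 , 182 , 206
Third differences: 24 , 24 , 24 , 24
The third differences are constant (24).
206 + 24 = 230;  987 + 230 = 1217;  3476 + 1217 = 4693
230 + 24 = 254;  1217 + 254 = 1471;  4693 + 1471 = 6164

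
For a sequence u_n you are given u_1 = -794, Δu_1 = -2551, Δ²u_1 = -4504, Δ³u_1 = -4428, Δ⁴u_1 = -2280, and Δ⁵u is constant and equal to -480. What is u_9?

Build the table forward from the leading diagonal:
D5: -480, -480, -480, -480, -480, -480, -480, -480, -480
D4: -2280, -2760, -3240, -3720, -4200, -4680, -5160, -5640, -6120
D3: -4428, -6708, -9468, -12708, -16428, -20628, -25308, -30468, -36108
D2: -4504, -8932, -15640, -25108, -37816, -54244, -74872, -100180, -130648
D1: -2551, -7055, -15987, -31627, -56735, -94551, -148795, -223667, -323847
u: -794, -3345, -10400, -26387, -58014, -114749, -209300, -358095, -581762

-581762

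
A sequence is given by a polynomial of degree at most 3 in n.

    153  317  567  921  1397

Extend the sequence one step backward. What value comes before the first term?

57

D1: 164  250  354  476
D2: 86  104  122
D3: 18  18
The third differences are constant at 18.
Work back: 86 − 18 = 68;  164 − 68 = 96;  153 − 96 = 57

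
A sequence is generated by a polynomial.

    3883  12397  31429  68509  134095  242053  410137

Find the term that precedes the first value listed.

Δ: 8514  19032  37080  65586  107958  168084
Δ²: 10518  18048  28506  42372  60126
Δ³: 7530  10458  13866  17754
Δ⁴: 2928  3408  3888
Δ⁵: 480  480
The fifth differences are constant at 480.
Work back: 2928 − 480 = 2448;  7530 − 2448 = 5082;  10518 − 5082 = 5436;  8514 − 5436 = 3078;  3883 − 3078 = 805

805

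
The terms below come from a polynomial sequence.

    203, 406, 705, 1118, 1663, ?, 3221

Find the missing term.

2358

Using the first 5 terms:
Δ: 203  299  413  545
Δ²: 96  114  132
Δ³: 18  18
Constant third difference = 18.
Extend forward: 132 + 18 = 150;  545 + 150 = 695;  1663 + 695 = 2358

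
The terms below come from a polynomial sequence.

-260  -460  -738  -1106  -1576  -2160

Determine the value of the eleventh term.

-7210

First differences: -200, -278, -368, -470, -584
Second differences: -78, -90, -102, -114
Third differences: -12, -12, -12
Third differences constant at -12.
-114 − 12 = -126;  -584 − 126 = -710;  -2160 − 710 = -2870
-126 − 12 = -138;  -710 − 138 = -848;  -2870 − 848 = -3718
-138 − 12 = -150;  -848 − 150 = -998;  -3718 − 998 = -4716
-150 − 12 = -162;  -998 − 162 = -1160;  -4716 − 1160 = -5876
-162 − 12 = -174;  -1160 − 174 = -1334;  -5876 − 1334 = -7210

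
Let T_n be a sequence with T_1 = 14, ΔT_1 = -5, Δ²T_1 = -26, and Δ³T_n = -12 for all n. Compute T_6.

Build the table forward from the leading diagonal:
Δ³: -12, -12, -12, -12, -12, -12
Δ²: -26, -38, -50, -62, -74, -86
Δ: -5, -31, -69, -119, -181, -255
T: 14, 9, -22, -91, -210, -391

-391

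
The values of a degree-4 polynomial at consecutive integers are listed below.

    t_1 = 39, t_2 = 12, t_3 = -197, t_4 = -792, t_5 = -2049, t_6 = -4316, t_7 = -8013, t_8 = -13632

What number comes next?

-21737

First differences: -27 , -209 , -595 , -1257 , -2267 , -3697 , -5619
Second differences: -182 , -386 , -662 , -1010 , -1430 , -1922
Third differences: -204 , -276 , -348 , -420 , -492
Fourth differences: -72 , -72 , -72 , -72
Constant fourth difference = -72, so extend:
-492 − 72 = -564;  -1922 − 564 = -2486;  -5619 − 2486 = -8105;  -13632 − 8105 = -21737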